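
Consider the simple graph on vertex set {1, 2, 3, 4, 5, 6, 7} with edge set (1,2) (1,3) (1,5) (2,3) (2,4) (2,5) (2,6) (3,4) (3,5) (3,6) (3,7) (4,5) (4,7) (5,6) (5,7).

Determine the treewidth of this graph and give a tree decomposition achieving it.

Treewidth 3.
Bags: B1 = {3, 4, 5, 7}  B2 = {2, 3, 4, 5}  B3 = {1, 2, 3, 5}  B4 = {2, 3, 5, 6}
Tree: B1–B2, B2–B3, B2–B4

Each bag holds 4 vertices, so the decomposition has width 3, which upper-bounds the treewidth. For the lower bound, the 4 vertices {1, 2, 3, 5} are pairwise adjacent, and any tree decomposition puts a clique entirely inside one bag — forcing width ≥ 3. Combining the bounds, tw(G) = 3.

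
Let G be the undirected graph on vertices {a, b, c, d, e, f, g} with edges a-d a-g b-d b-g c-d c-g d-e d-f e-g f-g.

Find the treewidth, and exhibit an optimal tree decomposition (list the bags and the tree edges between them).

The largest bag has 3 vertices, giving width 2; this decomposition certifies tw(G) ≤ 2. For the lower bound, G contains the cycle d–f–g–c–d, so G is not a forest; only forests have treewidth ≤ 1, hence tw(G) ≥ 2. Combining the bounds, tw(G) = 2.

Treewidth 2.
One optimal decomposition is:
Bags: B1 = {d, f, g}  B2 = {c, d, g}  B3 = {a, d, g}  B4 = {b, d, g}  B5 = {d, e, g}
Tree: B1–B2, B2–B3, B3–B4, B4–B5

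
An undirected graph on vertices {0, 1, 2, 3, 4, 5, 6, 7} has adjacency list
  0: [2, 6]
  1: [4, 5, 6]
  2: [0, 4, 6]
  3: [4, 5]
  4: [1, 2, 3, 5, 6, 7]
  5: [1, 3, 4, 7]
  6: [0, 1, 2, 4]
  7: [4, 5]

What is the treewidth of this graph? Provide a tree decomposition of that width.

Treewidth 2.
One such decomposition:
Bags: B1 = {1, 4, 6}  B2 = {2, 4, 6}  B3 = {0, 2, 6}  B4 = {1, 4, 5}  B5 = {3, 4, 5}  B6 = {4, 5, 7}
Tree: B1–B2, B2–B3, B1–B4, B4–B5, B4–B6

Every bag has size at most 3, so the width is 3 − 1 = 2 and tw(G) ≤ 2. For the lower bound, the 3 vertices {0, 2, 6} are pairwise adjacent, and any tree decomposition puts a clique entirely inside one bag — forcing width ≥ 2. Therefore the treewidth is 2.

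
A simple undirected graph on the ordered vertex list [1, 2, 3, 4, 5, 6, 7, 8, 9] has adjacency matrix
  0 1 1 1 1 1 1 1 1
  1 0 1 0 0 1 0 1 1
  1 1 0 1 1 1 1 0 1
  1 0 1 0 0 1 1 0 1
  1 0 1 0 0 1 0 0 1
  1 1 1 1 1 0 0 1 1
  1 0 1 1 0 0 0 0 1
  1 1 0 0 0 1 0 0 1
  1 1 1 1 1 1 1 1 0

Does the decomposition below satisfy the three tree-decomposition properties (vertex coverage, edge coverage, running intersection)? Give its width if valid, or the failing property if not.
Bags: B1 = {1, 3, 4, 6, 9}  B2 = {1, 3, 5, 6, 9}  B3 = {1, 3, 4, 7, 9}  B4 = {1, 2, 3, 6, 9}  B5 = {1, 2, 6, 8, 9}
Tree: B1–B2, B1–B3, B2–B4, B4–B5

Yes; width 4.

Every vertex of G appears in some bag (union = {1, 2, 3, 4, 5, 6, 7, 8, 9}); every edge is covered by a bag; and for each vertex v the set of bags containing v is connected in the bag tree. The decomposition is therefore valid. The largest bag has 5 vertices, so the width is 4.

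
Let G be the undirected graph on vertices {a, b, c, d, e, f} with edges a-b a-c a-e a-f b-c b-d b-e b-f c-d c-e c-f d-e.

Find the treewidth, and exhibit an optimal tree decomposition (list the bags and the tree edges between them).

Treewidth 3.
Bags: B1 = {b, c, d, e}  B2 = {a, b, c, e}  B3 = {a, b, c, f}
Tree: B1–B2, B2–B3

Each bag holds 4 vertices, so the decomposition has width 3, which upper-bounds the treewidth. On the other hand G contains the 4-clique {b, c, d, e}. A clique must lie in a single bag of any decomposition, so no decomposition can have width below 3. The upper and lower bounds meet at 3, so that is the treewidth.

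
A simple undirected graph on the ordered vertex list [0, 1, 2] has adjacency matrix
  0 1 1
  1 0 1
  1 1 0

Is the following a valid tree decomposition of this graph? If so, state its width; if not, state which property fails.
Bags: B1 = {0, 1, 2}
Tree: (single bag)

Yes; width 2.

Checking the three conditions: (i) the bags cover all of {0, 1, 2}; (ii) for each edge, some bag contains both endpoints; (iii) the bags containing any fixed vertex form a subtree. All hold, so the decomposition is valid with width 3 − 1 = 2.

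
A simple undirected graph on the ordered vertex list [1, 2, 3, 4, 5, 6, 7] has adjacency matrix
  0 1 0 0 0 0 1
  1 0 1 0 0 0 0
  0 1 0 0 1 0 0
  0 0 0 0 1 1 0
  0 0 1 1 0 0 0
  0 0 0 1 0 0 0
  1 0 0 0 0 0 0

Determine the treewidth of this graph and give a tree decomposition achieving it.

Every bag has size at most 2, so the width is 2 − 1 = 1 and tw(G) ≤ 1. Any graph with an edge has treewidth ≥ 1, and G has the edge 7–1. The upper and lower bounds meet at 1, so that is the treewidth.

Treewidth 1.
One such decomposition:
Bags: B1 = {1, 7}  B2 = {1, 2}  B3 = {2, 3}  B4 = {3, 5}  B5 = {4, 5}  B6 = {4, 6}
Tree: B1–B2, B2–B3, B3–B4, B4–B5, B5–B6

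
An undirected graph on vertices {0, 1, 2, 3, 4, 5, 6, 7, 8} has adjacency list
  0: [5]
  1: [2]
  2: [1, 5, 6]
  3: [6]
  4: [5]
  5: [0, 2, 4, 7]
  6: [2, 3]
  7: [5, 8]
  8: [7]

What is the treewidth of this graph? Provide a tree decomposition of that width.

Each bag holds 2 vertices, so the decomposition has width 1, which upper-bounds the treewidth. Any graph with an edge has treewidth ≥ 1, and G has the edge 0–5. Combining the bounds, tw(G) = 1.

Treewidth 1.
Bags: B1 = {0, 5}  B2 = {2, 5}  B3 = {5, 7}  B4 = {1, 2}  B5 = {4, 5}  B6 = {2, 6}  B7 = {3, 6}  B8 = {7, 8}
Tree: B1–B2, B1–B3, B2–B4, B3–B5, B2–B6, B6–B7, B3–B8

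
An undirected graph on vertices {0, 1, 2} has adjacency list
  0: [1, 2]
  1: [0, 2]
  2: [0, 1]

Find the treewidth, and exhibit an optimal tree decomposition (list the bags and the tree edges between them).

Treewidth 2.
One optimal decomposition is:
Bags: B1 = {0, 1, 2}
Tree: (single bag)

A single bag containing all 3 vertices is trivially a valid decomposition of width 2. For the lower bound, the 3 vertices {0, 1, 2} are pairwise adjacent, and any tree decomposition puts a clique entirely inside one bag — forcing width ≥ 2. Combining the bounds, tw(G) = 2.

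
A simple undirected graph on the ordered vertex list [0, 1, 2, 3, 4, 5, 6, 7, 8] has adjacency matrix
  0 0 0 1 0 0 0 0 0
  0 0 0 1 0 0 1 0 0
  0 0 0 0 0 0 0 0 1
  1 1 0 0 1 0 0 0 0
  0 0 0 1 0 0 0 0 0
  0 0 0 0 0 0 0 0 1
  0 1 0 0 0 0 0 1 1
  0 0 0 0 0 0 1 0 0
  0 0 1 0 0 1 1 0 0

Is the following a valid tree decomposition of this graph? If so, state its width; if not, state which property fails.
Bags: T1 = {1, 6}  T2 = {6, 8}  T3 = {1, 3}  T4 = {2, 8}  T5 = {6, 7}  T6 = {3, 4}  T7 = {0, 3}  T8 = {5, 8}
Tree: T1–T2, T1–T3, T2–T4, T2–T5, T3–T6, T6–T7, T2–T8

Checking the three conditions: (i) the bags cover all of {0, 1, 2, 3, 4, 5, 6, 7, 8}; (ii) for each edge, some bag contains both endpoints; (iii) the bags containing any fixed vertex form a subtree. All hold, so the decomposition is valid with width 2 − 1 = 1.

Yes; width 1.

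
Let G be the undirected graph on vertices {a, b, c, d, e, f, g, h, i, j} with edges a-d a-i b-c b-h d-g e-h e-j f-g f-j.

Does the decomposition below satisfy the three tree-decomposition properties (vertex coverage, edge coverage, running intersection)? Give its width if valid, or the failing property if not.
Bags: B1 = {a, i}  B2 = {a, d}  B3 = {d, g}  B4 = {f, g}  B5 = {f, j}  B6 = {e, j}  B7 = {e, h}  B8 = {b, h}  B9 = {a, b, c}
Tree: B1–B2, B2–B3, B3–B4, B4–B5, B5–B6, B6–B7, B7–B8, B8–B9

No — bags containing vertex a are not connected in the tree.

A tree decomposition must satisfy three properties: every vertex lies in some bag; for every edge, both endpoints lie together in some bag; and for every vertex, the bags containing it form a connected subtree. Here bags containing vertex a are not connected in the tree, so the decomposition is invalid.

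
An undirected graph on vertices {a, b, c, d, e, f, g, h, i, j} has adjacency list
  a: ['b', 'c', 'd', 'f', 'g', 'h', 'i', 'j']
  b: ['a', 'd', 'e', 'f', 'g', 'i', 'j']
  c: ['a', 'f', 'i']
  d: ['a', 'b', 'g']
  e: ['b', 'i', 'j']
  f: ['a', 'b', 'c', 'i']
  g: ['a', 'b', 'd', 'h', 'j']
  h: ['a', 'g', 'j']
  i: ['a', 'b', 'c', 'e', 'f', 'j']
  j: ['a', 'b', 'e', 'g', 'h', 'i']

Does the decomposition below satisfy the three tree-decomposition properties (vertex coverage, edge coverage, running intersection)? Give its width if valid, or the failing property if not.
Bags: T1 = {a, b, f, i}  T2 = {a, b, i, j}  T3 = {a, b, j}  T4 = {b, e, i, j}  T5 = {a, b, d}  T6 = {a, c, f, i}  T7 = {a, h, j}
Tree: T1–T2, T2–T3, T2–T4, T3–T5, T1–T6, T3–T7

A tree decomposition must satisfy three properties: every vertex lies in some bag; for every edge, both endpoints lie together in some bag; and for every vertex, the bags containing it form a connected subtree. Here vertex g appears in no bag, so the decomposition is invalid.

No — vertex g appears in no bag.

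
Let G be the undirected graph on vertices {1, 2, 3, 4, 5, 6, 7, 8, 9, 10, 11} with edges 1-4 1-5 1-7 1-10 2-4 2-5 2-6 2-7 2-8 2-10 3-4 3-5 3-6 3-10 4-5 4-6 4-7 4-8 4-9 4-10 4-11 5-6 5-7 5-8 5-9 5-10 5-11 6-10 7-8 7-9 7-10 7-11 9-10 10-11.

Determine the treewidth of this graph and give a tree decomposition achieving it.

Every bag has size at most 5, so the width is 5 − 1 = 4 and tw(G) ≤ 4. Conversely, {2, 4, 5, 7, 8} is a clique of size 5, and the vertices of any clique must share a bag in every tree decomposition; so some bag has ≥ 5 vertices and tw(G) ≥ 4. The upper and lower bounds meet at 4, so that is the treewidth.

Treewidth 4.
Bags: B1 = {3, 4, 5, 6, 10}  B2 = {2, 4, 5, 6, 10}  B3 = {2, 4, 5, 7, 10}  B4 = {4, 5, 7, 9, 10}  B5 = {4, 5, 7, 10, 11}  B6 = {2, 4, 5, 7, 8}  B7 = {1, 4, 5, 7, 10}
Tree: B1–B2, B2–B3, B3–B4, B4–B5, B3–B6, B5–B7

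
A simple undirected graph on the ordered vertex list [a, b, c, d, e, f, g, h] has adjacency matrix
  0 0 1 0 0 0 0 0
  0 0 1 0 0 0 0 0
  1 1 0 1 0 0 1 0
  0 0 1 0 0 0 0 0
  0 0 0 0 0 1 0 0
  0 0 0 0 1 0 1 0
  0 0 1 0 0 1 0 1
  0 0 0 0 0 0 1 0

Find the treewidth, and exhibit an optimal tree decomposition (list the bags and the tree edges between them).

Treewidth 1.
Bags: B1 = {b, c}  B2 = {c, g}  B3 = {a, c}  B4 = {f, g}  B5 = {c, d}  B6 = {g, h}  B7 = {e, f}
Tree: B1–B2, B2–B3, B2–B4, B3–B5, B4–B6, B4–B7

Every bag has size at most 2, so the width is 2 − 1 = 1 and tw(G) ≤ 1. Since G has at least one edge (e.g. c–b), it is not an edgeless graph, so tw(G) ≥ 1. The upper and lower bounds meet at 1, so that is the treewidth.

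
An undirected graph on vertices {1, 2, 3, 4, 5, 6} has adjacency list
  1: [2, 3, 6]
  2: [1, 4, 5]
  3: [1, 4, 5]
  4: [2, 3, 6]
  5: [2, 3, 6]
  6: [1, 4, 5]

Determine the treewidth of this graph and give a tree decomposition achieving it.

Every bag has size at most 4, so the width is 4 − 1 = 3 and tw(G) ≤ 3. For the lower bound: the 4 vertex sets {2,5}, {3,4}, {1}, {6} are disjoint, each induces a connected subgraph, and every pair is joined by at least one edge of G. Contracting each set to a single vertex therefore yields K_{4} as a minor, and since treewidth is minor-monotone, tw(G) ≥ tw(K_{4}) = 3. Hence tw(G) = 3 exactly.

Treewidth 3.
One such decomposition:
Bags: B1 = {1, 2, 4, 5}  B2 = {1, 3, 4, 5}  B3 = {1, 4, 5, 6}
Tree: B1–B2, B2–B3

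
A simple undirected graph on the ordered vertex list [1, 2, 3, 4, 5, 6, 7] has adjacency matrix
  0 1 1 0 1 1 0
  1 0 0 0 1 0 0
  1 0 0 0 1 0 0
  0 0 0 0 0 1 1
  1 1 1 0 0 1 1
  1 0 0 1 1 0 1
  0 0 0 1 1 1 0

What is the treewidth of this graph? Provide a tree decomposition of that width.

Treewidth 2.
Bags: B1 = {1, 2, 5}  B2 = {1, 5, 6}  B3 = {5, 6, 7}  B4 = {1, 3, 5}  B5 = {4, 6, 7}
Tree: B1–B2, B2–B3, B1–B4, B3–B5

Each bag holds 3 vertices, so the decomposition has width 2, which upper-bounds the treewidth. On the other hand G contains the 3-clique {4, 6, 7}. A clique must lie in a single bag of any decomposition, so no decomposition can have width below 2. Hence tw(G) = 2 exactly.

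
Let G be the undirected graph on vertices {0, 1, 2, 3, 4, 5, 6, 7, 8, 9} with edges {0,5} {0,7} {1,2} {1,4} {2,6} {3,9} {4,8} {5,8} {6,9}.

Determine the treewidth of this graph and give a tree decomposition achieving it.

Each bag holds 2 vertices, so the decomposition has width 1, which upper-bounds the treewidth. Any graph with an edge has treewidth ≥ 1, and G has the edge 3–9. The upper and lower bounds meet at 1, so that is the treewidth.

Treewidth 1.
One such decomposition:
Bags: B1 = {3, 9}  B2 = {6, 9}  B3 = {2, 6}  B4 = {1, 2}  B5 = {1, 4}  B6 = {4, 8}  B7 = {5, 8}  B8 = {0, 5}  B9 = {0, 7}
Tree: B1–B2, B2–B3, B3–B4, B4–B5, B5–B6, B6–B7, B7–B8, B8–B9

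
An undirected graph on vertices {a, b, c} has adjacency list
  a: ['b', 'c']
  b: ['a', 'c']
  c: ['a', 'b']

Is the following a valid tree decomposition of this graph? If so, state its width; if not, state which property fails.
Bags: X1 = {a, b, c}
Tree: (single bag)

Vertex coverage: the bags together contain {a, b, c}, the full vertex set. Edge coverage: each edge of G has both endpoints in at least one bag. Running intersection: for every vertex, the bags containing it form a connected subtree. All three properties hold, so this is a valid tree decomposition of width max|bag| − 1 = 2, and hence tw(G) ≤ 2.

Yes; width 2.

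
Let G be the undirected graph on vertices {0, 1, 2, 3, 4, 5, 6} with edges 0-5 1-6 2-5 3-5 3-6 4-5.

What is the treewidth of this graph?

A width-1 tree decomposition is:
Bags: B1 = {3, 6}  B2 = {3, 5}  B3 = {1, 6}  B4 = {2, 5}  B5 = {0, 5}  B6 = {4, 5}
Tree: B1–B2, B1–B3, B2–B4, B4–B5, B5–B6
The largest bag has 2 vertices, giving width 1; this decomposition certifies tw(G) ≤ 1. Any graph with an edge has treewidth ≥ 1, and G has the edge 6–3. Hence tw(G) = 1 exactly.

1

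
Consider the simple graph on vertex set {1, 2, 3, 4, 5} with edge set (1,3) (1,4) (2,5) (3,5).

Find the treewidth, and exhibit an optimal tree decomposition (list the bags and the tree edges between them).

Each bag holds 2 vertices, so the decomposition has width 1, which upper-bounds the treewidth. G has an edge, so its treewidth is at least 1. Combining the bounds, tw(G) = 1.

Treewidth 1.
One such decomposition:
Bags: B1 = {2, 5}  B2 = {3, 5}  B3 = {1, 3}  B4 = {1, 4}
Tree: B1–B2, B2–B3, B3–B4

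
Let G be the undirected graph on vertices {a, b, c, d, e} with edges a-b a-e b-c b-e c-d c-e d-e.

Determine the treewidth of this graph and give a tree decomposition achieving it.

Each bag holds 3 vertices, so the decomposition has width 2, which upper-bounds the treewidth. Conversely, {c, d, e} is a clique of size 3, and the vertices of any clique must share a bag in every tree decomposition; so some bag has ≥ 3 vertices and tw(G) ≥ 2. Hence tw(G) = 2 exactly.

Treewidth 2.
One such decomposition:
Bags: B1 = {b, c, e}  B2 = {a, b, e}  B3 = {c, d, e}
Tree: B1–B2, B1–B3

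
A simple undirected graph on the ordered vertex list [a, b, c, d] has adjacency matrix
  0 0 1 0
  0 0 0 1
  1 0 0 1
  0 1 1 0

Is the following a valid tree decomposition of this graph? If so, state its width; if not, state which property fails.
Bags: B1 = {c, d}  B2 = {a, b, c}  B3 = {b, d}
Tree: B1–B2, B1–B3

No — bags containing vertex b are not connected in the tree.

A tree decomposition must satisfy three properties: every vertex lies in some bag; for every edge, both endpoints lie together in some bag; and for every vertex, the bags containing it form a connected subtree. Here bags containing vertex b are not connected in the tree, so the decomposition is invalid.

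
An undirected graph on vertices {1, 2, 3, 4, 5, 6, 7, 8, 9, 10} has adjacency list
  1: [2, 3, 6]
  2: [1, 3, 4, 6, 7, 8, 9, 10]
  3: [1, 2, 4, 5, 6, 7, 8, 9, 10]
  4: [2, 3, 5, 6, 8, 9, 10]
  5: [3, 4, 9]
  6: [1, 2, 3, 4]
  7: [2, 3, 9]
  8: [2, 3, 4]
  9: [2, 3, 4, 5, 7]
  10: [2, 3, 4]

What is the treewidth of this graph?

A width-3 tree decomposition is:
Bags: B1 = {2, 3, 7, 9}  B2 = {2, 3, 4, 9}  B3 = {3, 4, 5, 9}  B4 = {2, 3, 4, 10}  B5 = {2, 3, 4, 6}  B6 = {2, 3, 4, 8}  B7 = {1, 2, 3, 6}
Tree: B1–B2, B2–B3, B2–B4, B4–B5, B4–B6, B5–B7
The largest bag has 4 vertices, giving width 3; this decomposition certifies tw(G) ≤ 3. Conversely, {1, 2, 3, 6} is a clique of size 4, and the vertices of any clique must share a bag in every tree decomposition; so some bag has ≥ 4 vertices and tw(G) ≥ 3. Combining the bounds, tw(G) = 3.

3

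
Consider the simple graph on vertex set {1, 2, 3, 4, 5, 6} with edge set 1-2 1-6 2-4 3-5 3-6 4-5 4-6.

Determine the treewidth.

A width-2 tree decomposition is:
Bags: B1 = {1, 2, 6}  B2 = {2, 4, 6}  B3 = {3, 4, 6}  B4 = {3, 4, 5}
Tree: B1–B2, B2–B3, B3–B4
Every bag has size at most 3, so the width is 3 − 1 = 2 and tw(G) ≤ 2. Since 1–2–4–6–1 is a cycle in G, G is not acyclic. Forests are exactly the graphs of treewidth ≤ 1, so tw(G) ≥ 2. Therefore the treewidth is 2.

2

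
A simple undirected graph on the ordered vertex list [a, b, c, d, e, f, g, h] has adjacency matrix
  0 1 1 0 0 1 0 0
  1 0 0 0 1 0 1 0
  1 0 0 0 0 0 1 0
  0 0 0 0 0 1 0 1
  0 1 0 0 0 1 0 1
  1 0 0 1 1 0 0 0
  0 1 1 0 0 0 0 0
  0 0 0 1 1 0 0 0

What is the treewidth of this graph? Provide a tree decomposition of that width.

Treewidth 2.
One such decomposition:
Bags: B1 = {d, e, h}  B2 = {d, e, f}  B3 = {b, e, f}  B4 = {a, b, f}  B5 = {a, b, g}  B6 = {a, c, g}
Tree: B1–B2, B2–B3, B3–B4, B4–B5, B5–B6

The largest bag has 3 vertices, giving width 2; this decomposition certifies tw(G) ≤ 2. Since h–d–f–e–h is a cycle in G, G is not acyclic. Forests are exactly the graphs of treewidth ≤ 1, so tw(G) ≥ 2. Hence tw(G) = 2 exactly.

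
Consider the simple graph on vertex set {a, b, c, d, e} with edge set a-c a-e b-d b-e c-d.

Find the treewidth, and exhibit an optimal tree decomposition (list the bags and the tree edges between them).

Treewidth 2.
One such decomposition:
Bags: B1 = {a, c, d}  B2 = {a, b, d}  B3 = {a, b, e}
Tree: B1–B2, B2–B3

Every bag has size at most 3, so the width is 3 − 1 = 2 and tw(G) ≤ 2. For the lower bound, G contains the cycle a–c–d–b–e–a, so G is not a forest; only forests have treewidth ≤ 1, hence tw(G) ≥ 2. The upper and lower bounds meet at 2, so that is the treewidth.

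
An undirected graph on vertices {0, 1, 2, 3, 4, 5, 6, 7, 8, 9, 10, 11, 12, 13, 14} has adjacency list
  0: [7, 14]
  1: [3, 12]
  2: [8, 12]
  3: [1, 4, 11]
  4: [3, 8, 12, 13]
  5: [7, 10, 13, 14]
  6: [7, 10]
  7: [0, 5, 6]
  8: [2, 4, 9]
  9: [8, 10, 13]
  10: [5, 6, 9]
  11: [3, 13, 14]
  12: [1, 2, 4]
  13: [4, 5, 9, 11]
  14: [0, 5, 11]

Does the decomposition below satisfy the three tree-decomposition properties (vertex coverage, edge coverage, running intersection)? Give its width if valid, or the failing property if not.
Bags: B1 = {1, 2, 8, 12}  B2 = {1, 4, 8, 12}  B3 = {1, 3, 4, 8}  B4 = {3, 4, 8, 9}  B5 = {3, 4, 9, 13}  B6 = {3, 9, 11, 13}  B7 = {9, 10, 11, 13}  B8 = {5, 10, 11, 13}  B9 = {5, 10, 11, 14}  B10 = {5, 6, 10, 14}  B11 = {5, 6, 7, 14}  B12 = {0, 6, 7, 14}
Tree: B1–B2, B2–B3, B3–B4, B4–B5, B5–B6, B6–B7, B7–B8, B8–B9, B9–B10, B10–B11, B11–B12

Checking the three conditions: (i) the bags cover all of {0, 1, 2, 3, 4, 5, 6, 7, 8, 9, 10, 11, 12, 13, 14}; (ii) for each edge, some bag contains both endpoints; (iii) the bags containing any fixed vertex form a subtree. All hold, so the decomposition is valid with width 4 − 1 = 3.

Yes; width 3.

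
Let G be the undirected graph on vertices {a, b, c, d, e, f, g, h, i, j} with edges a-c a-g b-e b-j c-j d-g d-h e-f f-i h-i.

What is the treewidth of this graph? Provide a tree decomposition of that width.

Treewidth 2.
One optimal decomposition is:
Bags: B1 = {b, e, f}  B2 = {b, f, i}  B3 = {b, h, i}  B4 = {b, d, h}  B5 = {b, d, g}  B6 = {a, b, g}  B7 = {a, b, c}  B8 = {b, c, j}
Tree: B1–B2, B2–B3, B3–B4, B4–B5, B5–B6, B6–B7, B7–B8

Each bag holds 3 vertices, so the decomposition has width 2, which upper-bounds the treewidth. The edges b–e–f–i–h–d–g–a–c–j–b form a cycle, so G is not a tree and its treewidth is at least 2. Combining the bounds, tw(G) = 2.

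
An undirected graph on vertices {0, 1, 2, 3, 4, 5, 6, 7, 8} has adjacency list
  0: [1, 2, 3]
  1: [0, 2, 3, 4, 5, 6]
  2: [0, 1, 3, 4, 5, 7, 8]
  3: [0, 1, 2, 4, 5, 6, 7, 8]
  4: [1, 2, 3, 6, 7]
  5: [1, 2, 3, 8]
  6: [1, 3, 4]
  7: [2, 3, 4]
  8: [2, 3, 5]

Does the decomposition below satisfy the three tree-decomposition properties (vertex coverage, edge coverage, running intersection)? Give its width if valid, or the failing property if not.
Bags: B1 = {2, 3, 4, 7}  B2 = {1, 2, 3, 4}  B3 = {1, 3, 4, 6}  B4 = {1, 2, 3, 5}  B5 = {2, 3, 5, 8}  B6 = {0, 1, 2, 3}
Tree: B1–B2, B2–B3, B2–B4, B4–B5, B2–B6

Checking the three conditions: (i) the bags cover all of {0, 1, 2, 3, 4, 5, 6, 7, 8}; (ii) for each edge, some bag contains both endpoints; (iii) the bags containing any fixed vertex form a subtree. All hold, so the decomposition is valid with width 4 − 1 = 3.

Yes; width 3.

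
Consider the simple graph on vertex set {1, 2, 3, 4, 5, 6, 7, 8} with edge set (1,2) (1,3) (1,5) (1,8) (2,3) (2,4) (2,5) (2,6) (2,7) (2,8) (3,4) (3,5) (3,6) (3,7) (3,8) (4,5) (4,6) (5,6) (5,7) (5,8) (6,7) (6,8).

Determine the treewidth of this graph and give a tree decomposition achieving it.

Treewidth 4.
One such decomposition:
Bags: B1 = {2, 3, 4, 5, 6}  B2 = {2, 3, 5, 6, 8}  B3 = {1, 2, 3, 5, 8}  B4 = {2, 3, 5, 6, 7}
Tree: B1–B2, B2–B3, B1–B4

Every bag has size at most 5, so the width is 5 − 1 = 4 and tw(G) ≤ 4. For the lower bound, the 5 vertices {1, 2, 3, 5, 8} are pairwise adjacent, and any tree decomposition puts a clique entirely inside one bag — forcing width ≥ 4. Combining the bounds, tw(G) = 4.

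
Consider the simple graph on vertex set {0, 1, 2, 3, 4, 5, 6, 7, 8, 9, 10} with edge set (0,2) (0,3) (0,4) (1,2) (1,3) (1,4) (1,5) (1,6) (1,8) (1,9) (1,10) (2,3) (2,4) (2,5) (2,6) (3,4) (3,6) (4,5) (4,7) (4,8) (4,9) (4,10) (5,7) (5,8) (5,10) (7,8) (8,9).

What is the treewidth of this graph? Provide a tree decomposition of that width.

Treewidth 3.
Bags: B1 = {1, 4, 5, 8}  B2 = {1, 2, 4, 5}  B3 = {1, 4, 8, 9}  B4 = {1, 2, 3, 4}  B5 = {4, 5, 7, 8}  B6 = {0, 2, 3, 4}  B7 = {1, 2, 3, 6}  B8 = {1, 4, 5, 10}
Tree: B1–B2, B1–B3, B2–B4, B1–B5, B4–B6, B4–B7, B1–B8

Every bag has size at most 4, so the width is 4 − 1 = 3 and tw(G) ≤ 3. Conversely, {0, 2, 3, 4} is a clique of size 4, and the vertices of any clique must share a bag in every tree decomposition; so some bag has ≥ 4 vertices and tw(G) ≥ 3. Therefore the treewidth is 3.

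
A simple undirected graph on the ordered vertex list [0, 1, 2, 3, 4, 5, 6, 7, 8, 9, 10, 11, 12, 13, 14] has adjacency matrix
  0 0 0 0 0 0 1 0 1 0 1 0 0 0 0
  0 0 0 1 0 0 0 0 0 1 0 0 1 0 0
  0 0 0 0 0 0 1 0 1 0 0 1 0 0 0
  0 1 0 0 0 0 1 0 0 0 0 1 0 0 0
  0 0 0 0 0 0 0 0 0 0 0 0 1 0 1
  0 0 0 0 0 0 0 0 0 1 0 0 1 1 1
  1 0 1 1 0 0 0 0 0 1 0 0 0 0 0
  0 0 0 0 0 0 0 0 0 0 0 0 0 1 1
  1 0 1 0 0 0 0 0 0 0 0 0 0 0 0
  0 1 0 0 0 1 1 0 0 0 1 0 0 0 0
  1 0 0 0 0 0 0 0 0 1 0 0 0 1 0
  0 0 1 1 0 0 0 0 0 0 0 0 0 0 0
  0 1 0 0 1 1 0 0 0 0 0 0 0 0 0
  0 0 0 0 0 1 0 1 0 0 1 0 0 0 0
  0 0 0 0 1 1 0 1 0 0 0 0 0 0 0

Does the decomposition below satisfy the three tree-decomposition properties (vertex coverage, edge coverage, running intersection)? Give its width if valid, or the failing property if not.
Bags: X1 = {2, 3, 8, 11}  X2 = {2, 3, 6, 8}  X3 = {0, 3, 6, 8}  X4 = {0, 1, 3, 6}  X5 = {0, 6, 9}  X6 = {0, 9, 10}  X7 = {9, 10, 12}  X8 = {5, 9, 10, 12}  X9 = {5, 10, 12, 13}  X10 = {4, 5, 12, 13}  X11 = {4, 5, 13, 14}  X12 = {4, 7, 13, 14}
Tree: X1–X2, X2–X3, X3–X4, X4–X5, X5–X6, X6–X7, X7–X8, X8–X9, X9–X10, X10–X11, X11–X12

A tree decomposition must satisfy three properties: every vertex lies in some bag; for every edge, both endpoints lie together in some bag; and for every vertex, the bags containing it form a connected subtree. Here edge (1,9) lies in no bag, so the decomposition is invalid.

No — edge (1,9) lies in no bag.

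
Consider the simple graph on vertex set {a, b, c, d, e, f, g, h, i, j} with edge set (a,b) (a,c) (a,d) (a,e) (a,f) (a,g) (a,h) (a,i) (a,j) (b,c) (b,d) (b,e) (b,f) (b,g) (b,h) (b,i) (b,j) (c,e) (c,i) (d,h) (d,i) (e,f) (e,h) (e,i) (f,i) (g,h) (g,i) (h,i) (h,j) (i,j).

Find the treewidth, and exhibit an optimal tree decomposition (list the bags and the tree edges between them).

Treewidth 4.
Bags: B1 = {a, b, e, h, i}  B2 = {a, b, d, h, i}  B3 = {a, b, h, i, j}  B4 = {a, b, g, h, i}  B5 = {a, b, c, e, i}  B6 = {a, b, e, f, i}
Tree: B1–B2, B1–B3, B2–B4, B1–B5, B5–B6

Every bag has size at most 5, so the width is 5 − 1 = 4 and tw(G) ≤ 4. On the other hand G contains the 5-clique {a, b, d, h, i}. A clique must lie in a single bag of any decomposition, so no decomposition can have width below 4. The upper and lower bounds meet at 4, so that is the treewidth.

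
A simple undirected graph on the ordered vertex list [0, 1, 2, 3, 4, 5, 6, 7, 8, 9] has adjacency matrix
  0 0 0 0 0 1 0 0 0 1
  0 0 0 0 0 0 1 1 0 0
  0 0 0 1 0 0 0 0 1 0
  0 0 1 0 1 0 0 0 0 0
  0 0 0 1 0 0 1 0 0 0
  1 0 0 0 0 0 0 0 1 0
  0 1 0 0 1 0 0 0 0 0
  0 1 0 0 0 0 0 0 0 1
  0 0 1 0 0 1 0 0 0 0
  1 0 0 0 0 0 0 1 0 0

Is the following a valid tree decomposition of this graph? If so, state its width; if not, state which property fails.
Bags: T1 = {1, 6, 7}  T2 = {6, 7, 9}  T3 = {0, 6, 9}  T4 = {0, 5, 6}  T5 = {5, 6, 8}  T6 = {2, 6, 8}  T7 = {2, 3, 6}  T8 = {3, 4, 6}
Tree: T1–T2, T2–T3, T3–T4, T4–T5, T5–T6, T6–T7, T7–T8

Yes; width 2.

Checking the three conditions: (i) the bags cover all of {0, 1, 2, 3, 4, 5, 6, 7, 8, 9}; (ii) for each edge, some bag contains both endpoints; (iii) the bags containing any fixed vertex form a subtree. All hold, so the decomposition is valid with width 3 − 1 = 2.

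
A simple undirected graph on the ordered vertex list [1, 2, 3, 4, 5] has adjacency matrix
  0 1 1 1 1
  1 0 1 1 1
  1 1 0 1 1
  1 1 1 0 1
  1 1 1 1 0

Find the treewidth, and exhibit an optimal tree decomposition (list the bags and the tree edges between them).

A single bag containing all 5 vertices is trivially a valid decomposition of width 4. Conversely, {1, 2, 3, 4, 5} is a clique of size 5, and the vertices of any clique must share a bag in every tree decomposition; so some bag has ≥ 5 vertices and tw(G) ≥ 4. Combining the bounds, tw(G) = 4.

Treewidth 4.
One optimal decomposition is:
Bags: B1 = {1, 2, 3, 4, 5}
Tree: (single bag)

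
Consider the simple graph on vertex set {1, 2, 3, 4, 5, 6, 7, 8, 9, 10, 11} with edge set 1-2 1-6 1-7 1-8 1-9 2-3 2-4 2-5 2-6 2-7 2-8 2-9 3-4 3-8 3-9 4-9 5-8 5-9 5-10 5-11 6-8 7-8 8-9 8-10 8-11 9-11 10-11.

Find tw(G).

3

A width-3 tree decomposition is:
Bags: B1 = {5, 8, 9, 11}  B2 = {2, 5, 8, 9}  B3 = {2, 3, 8, 9}  B4 = {1, 2, 8, 9}  B5 = {2, 3, 4, 9}  B6 = {1, 2, 7, 8}  B7 = {5, 8, 10, 11}  B8 = {1, 2, 6, 8}
Tree: B1–B2, B2–B3, B2–B4, B3–B5, B4–B6, B1–B7, B6–B8
Every bag has size at most 4, so the width is 4 − 1 = 3 and tw(G) ≤ 3. For the lower bound, the 4 vertices {5, 8, 9, 11} are pairwise adjacent, and any tree decomposition puts a clique entirely inside one bag — forcing width ≥ 3. Combining the bounds, tw(G) = 3.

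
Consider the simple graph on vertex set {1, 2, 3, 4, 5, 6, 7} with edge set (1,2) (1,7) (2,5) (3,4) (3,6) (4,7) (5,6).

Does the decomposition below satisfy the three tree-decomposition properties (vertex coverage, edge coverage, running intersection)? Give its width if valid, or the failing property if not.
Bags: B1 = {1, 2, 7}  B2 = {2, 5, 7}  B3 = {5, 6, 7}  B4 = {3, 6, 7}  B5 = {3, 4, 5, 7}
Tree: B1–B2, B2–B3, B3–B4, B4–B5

No — bags containing vertex 5 are not connected in the tree.

A tree decomposition must satisfy three properties: every vertex lies in some bag; for every edge, both endpoints lie together in some bag; and for every vertex, the bags containing it form a connected subtree. Here bags containing vertex 5 are not connected in the tree, so the decomposition is invalid.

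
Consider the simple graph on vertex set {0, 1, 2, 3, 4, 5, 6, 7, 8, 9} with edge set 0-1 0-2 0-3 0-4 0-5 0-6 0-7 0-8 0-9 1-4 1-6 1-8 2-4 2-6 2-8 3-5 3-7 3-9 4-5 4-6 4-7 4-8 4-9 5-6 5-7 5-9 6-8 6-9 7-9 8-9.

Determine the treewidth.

4

A width-4 tree decomposition is:
Bags: B1 = {0, 4, 6, 8, 9}  B2 = {0, 4, 5, 6, 9}  B3 = {0, 4, 5, 7, 9}  B4 = {0, 1, 4, 6, 8}  B5 = {0, 3, 5, 7, 9}  B6 = {0, 2, 4, 6, 8}
Tree: B1–B2, B2–B3, B1–B4, B3–B5, B4–B6
The largest bag has 5 vertices, giving width 4; this decomposition certifies tw(G) ≤ 4. Conversely, {0, 3, 5, 7, 9} is a clique of size 5, and the vertices of any clique must share a bag in every tree decomposition; so some bag has ≥ 5 vertices and tw(G) ≥ 4. The upper and lower bounds meet at 4, so that is the treewidth.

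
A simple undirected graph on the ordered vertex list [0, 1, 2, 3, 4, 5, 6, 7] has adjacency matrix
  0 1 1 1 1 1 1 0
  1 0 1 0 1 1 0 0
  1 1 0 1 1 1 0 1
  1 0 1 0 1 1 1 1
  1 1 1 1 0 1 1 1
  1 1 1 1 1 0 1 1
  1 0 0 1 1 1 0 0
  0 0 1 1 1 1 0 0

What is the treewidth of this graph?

4

A width-4 tree decomposition is:
Bags: B1 = {2, 3, 4, 5, 7}  B2 = {0, 2, 3, 4, 5}  B3 = {0, 1, 2, 4, 5}  B4 = {0, 3, 4, 5, 6}
Tree: B1–B2, B2–B3, B2–B4
Every bag has size at most 5, so the width is 5 − 1 = 4 and tw(G) ≤ 4. For the lower bound, the 5 vertices {0, 1, 2, 4, 5} are pairwise adjacent, and any tree decomposition puts a clique entirely inside one bag — forcing width ≥ 4. Hence tw(G) = 4 exactly.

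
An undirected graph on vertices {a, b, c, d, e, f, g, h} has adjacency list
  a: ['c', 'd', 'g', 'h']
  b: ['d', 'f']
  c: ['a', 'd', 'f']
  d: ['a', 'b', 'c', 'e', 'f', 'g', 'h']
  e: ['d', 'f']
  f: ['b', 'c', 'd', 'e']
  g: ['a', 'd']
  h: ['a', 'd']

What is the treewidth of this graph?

A width-2 tree decomposition is:
Bags: B1 = {c, d, f}  B2 = {a, c, d}  B3 = {a, d, h}  B4 = {a, d, g}  B5 = {d, e, f}  B6 = {b, d, f}
Tree: B1–B2, B2–B3, B3–B4, B1–B5, B5–B6
The largest bag has 3 vertices, giving width 2; this decomposition certifies tw(G) ≤ 2. Conversely, {a, d, g} is a clique of size 3, and the vertices of any clique must share a bag in every tree decomposition; so some bag has ≥ 3 vertices and tw(G) ≥ 2. Hence tw(G) = 2 exactly.

2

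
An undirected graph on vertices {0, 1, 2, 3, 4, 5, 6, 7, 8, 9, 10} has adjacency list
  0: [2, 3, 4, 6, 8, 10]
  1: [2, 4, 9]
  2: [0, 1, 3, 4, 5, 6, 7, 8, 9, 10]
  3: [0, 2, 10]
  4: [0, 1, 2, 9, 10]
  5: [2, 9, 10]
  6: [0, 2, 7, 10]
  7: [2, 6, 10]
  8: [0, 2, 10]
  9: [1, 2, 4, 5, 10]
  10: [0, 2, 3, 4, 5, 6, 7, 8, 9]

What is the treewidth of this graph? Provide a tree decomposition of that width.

The largest bag has 4 vertices, giving width 3; this decomposition certifies tw(G) ≤ 3. Conversely, {1, 2, 4, 9} is a clique of size 4, and the vertices of any clique must share a bag in every tree decomposition; so some bag has ≥ 4 vertices and tw(G) ≥ 3. Therefore the treewidth is 3.

Treewidth 3.
One optimal decomposition is:
Bags: B1 = {1, 2, 4, 9}  B2 = {2, 4, 9, 10}  B3 = {0, 2, 4, 10}  B4 = {0, 2, 6, 10}  B5 = {0, 2, 3, 10}  B6 = {2, 6, 7, 10}  B7 = {2, 5, 9, 10}  B8 = {0, 2, 8, 10}
Tree: B1–B2, B2–B3, B3–B4, B4–B5, B4–B6, B2–B7, B5–B8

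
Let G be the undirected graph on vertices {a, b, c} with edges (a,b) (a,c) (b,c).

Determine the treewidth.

2

A width-2 tree decomposition is:
Bags: B1 = {a, b, c}
Tree: (single bag)
With just one bag of size 3, the width is 3 − 1 = 2, so tw(G) ≤ 2. Conversely, {a, b, c} is a clique of size 3, and the vertices of any clique must share a bag in every tree decomposition; so some bag has ≥ 3 vertices and tw(G) ≥ 2. Combining the bounds, tw(G) = 2.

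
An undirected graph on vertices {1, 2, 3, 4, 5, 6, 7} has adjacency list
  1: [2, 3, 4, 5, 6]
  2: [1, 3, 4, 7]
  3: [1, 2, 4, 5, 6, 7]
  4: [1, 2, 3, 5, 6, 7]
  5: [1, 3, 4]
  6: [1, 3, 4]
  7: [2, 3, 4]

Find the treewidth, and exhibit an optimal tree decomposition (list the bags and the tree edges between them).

Each bag holds 4 vertices, so the decomposition has width 3, which upper-bounds the treewidth. Conversely, {1, 2, 3, 4} is a clique of size 4, and the vertices of any clique must share a bag in every tree decomposition; so some bag has ≥ 4 vertices and tw(G) ≥ 3. Therefore the treewidth is 3.

Treewidth 3.
One optimal decomposition is:
Bags: B1 = {1, 3, 4, 6}  B2 = {1, 3, 4, 5}  B3 = {1, 2, 3, 4}  B4 = {2, 3, 4, 7}
Tree: B1–B2, B1–B3, B3–B4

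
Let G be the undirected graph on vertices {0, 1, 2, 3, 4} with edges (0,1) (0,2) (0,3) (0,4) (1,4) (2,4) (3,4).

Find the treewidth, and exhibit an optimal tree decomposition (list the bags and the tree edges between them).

Treewidth 2.
Bags: B1 = {0, 2, 4}  B2 = {0, 1, 4}  B3 = {0, 3, 4}
Tree: B1–B2, B2–B3

Each bag holds 3 vertices, so the decomposition has width 2, which upper-bounds the treewidth. Conversely, {0, 1, 4} is a clique of size 3, and the vertices of any clique must share a bag in every tree decomposition; so some bag has ≥ 3 vertices and tw(G) ≥ 2. Therefore the treewidth is 2.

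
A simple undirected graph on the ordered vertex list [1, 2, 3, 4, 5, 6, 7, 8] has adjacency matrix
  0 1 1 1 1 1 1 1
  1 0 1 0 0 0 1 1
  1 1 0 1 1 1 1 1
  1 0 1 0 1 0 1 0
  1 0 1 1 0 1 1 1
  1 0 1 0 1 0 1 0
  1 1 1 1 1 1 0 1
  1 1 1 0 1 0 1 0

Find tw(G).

A width-4 tree decomposition is:
Bags: B1 = {1, 2, 3, 7, 8}  B2 = {1, 3, 5, 7, 8}  B3 = {1, 3, 5, 6, 7}  B4 = {1, 3, 4, 5, 7}
Tree: B1–B2, B2–B3, B2–B4
Each bag holds 5 vertices, so the decomposition has width 4, which upper-bounds the treewidth. For the lower bound, the 5 vertices {1, 2, 3, 7, 8} are pairwise adjacent, and any tree decomposition puts a clique entirely inside one bag — forcing width ≥ 4. Combining the bounds, tw(G) = 4.

4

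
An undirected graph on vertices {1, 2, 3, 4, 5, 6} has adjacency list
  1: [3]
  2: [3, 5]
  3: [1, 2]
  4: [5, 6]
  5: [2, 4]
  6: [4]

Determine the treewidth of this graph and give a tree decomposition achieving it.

Treewidth 1.
One such decomposition:
Bags: B1 = {1, 3}  B2 = {2, 3}  B3 = {2, 5}  B4 = {4, 5}  B5 = {4, 6}
Tree: B1–B2, B2–B3, B3–B4, B4–B5

Each bag holds 2 vertices, so the decomposition has width 1, which upper-bounds the treewidth. Any graph with an edge has treewidth ≥ 1, and G has the edge 1–3. The upper and lower bounds meet at 1, so that is the treewidth.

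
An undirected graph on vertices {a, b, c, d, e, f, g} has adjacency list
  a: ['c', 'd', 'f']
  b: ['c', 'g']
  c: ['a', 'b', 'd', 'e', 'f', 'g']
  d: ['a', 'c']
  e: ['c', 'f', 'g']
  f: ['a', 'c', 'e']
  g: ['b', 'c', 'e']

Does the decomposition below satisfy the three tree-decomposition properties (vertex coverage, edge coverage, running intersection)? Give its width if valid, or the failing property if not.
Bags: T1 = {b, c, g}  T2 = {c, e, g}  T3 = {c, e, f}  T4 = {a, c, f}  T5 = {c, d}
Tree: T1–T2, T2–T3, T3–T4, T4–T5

A tree decomposition must satisfy three properties: every vertex lies in some bag; for every edge, both endpoints lie together in some bag; and for every vertex, the bags containing it form a connected subtree. Here edge (a,d) lies in no bag, so the decomposition is invalid.

No — edge (a,d) lies in no bag.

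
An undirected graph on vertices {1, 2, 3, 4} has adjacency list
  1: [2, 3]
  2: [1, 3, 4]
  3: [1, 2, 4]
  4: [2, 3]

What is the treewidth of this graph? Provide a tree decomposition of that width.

Treewidth 2.
One such decomposition:
Bags: B1 = {2, 3, 4}  B2 = {1, 2, 3}
Tree: B1–B2

Every bag has size at most 3, so the width is 3 − 1 = 2 and tw(G) ≤ 2. Conversely, {1, 2, 3} is a clique of size 3, and the vertices of any clique must share a bag in every tree decomposition; so some bag has ≥ 3 vertices and tw(G) ≥ 2. The upper and lower bounds meet at 2, so that is the treewidth.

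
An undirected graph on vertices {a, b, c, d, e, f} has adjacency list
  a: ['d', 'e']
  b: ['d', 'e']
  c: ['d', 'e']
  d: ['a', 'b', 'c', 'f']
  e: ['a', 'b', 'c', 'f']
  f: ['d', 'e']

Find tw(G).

2

A width-2 tree decomposition is:
Bags: B1 = {c, d, e}  B2 = {d, e, f}  B3 = {b, d, e}  B4 = {a, d, e}
Tree: B1–B2, B2–B3, B3–B4
Every bag has size at most 3, so the width is 3 − 1 = 2 and tw(G) ≤ 2. The edges e–c–d–f–e form a cycle, so G is not a tree and its treewidth is at least 2. Therefore the treewidth is 2.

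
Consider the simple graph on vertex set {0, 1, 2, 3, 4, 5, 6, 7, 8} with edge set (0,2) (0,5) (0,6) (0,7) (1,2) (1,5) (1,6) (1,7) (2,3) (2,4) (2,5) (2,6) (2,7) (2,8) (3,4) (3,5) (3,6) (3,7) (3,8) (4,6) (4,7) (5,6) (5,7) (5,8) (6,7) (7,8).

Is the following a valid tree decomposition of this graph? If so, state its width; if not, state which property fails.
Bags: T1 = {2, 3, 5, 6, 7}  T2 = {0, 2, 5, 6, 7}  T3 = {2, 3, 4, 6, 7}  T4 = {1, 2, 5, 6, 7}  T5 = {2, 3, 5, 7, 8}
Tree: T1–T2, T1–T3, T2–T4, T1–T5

Every vertex of G appears in some bag (union = {0, 1, 2, 3, 4, 5, 6, 7, 8}); every edge is covered by a bag; and for each vertex v the set of bags containing v is connected in the bag tree. The decomposition is therefore valid. The largest bag has 5 vertices, so the width is 4.

Yes; width 4.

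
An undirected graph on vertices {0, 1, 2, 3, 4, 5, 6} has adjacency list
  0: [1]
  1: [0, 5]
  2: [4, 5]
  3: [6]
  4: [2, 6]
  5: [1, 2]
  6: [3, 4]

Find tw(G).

1

A width-1 tree decomposition is:
Bags: B1 = {0, 1}  B2 = {1, 5}  B3 = {2, 5}  B4 = {2, 4}  B5 = {4, 6}  B6 = {3, 6}
Tree: B1–B2, B2–B3, B3–B4, B4–B5, B5–B6
The largest bag has 2 vertices, giving width 1; this decomposition certifies tw(G) ≤ 1. G has an edge, so its treewidth is at least 1. Combining the bounds, tw(G) = 1.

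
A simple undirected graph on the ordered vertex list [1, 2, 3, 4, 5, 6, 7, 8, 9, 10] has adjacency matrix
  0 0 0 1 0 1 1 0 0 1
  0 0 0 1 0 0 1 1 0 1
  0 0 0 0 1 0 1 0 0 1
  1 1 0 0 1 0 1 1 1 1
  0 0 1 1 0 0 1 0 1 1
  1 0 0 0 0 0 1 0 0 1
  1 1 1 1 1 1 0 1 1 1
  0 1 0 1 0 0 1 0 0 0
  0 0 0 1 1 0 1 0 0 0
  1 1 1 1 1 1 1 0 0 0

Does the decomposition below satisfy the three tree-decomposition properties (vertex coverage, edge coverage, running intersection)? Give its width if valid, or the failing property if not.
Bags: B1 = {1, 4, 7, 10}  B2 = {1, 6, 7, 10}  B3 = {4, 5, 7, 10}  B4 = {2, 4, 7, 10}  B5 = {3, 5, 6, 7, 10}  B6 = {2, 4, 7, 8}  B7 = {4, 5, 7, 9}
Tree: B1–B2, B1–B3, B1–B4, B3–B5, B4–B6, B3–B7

No — bags containing vertex 6 are not connected in the tree.

A tree decomposition must satisfy three properties: every vertex lies in some bag; for every edge, both endpoints lie together in some bag; and for every vertex, the bags containing it form a connected subtree. Here bags containing vertex 6 are not connected in the tree, so the decomposition is invalid.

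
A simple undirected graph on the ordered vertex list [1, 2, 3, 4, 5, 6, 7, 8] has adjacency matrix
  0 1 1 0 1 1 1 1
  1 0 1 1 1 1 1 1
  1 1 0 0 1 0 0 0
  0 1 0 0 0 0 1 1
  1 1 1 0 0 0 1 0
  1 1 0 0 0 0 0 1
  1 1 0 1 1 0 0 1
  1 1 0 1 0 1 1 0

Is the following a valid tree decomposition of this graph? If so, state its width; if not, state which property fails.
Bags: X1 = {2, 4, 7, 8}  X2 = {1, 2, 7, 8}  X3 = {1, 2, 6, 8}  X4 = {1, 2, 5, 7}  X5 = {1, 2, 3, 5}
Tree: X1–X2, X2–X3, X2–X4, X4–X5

Yes; width 3.

Checking the three conditions: (i) the bags cover all of {1, 2, 3, 4, 5, 6, 7, 8}; (ii) for each edge, some bag contains both endpoints; (iii) the bags containing any fixed vertex form a subtree. All hold, so the decomposition is valid with width 4 − 1 = 3.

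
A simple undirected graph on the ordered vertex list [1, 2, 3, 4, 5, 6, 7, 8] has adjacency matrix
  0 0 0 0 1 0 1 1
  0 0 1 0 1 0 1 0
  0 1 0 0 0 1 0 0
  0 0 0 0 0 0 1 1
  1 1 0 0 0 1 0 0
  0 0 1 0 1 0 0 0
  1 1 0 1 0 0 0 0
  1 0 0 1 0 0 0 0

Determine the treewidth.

2

A width-2 tree decomposition is:
Bags: B1 = {4, 7, 8}  B2 = {1, 7, 8}  B3 = {1, 2, 7}  B4 = {1, 2, 5}  B5 = {2, 3, 5}  B6 = {3, 5, 6}
Tree: B1–B2, B2–B3, B3–B4, B4–B5, B5–B6
Each bag holds 3 vertices, so the decomposition has width 2, which upper-bounds the treewidth. Since 4–8–1–7–4 is a cycle in G, G is not acyclic. Forests are exactly the graphs of treewidth ≤ 1, so tw(G) ≥ 2. The upper and lower bounds meet at 2, so that is the treewidth.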